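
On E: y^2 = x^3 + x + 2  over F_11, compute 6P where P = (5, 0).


k = 6 = 110_2 (binary, LSB first: 011)
Double-and-add from P = (5, 0):
  bit 0 = 0: acc unchanged = O
  bit 1 = 1: acc = O + O = O
  bit 2 = 1: acc = O + O = O

6P = O


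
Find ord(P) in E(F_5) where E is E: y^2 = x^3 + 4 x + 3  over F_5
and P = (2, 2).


Compute successive multiples of P until we hit O:
  1P = (2, 2)
  2P = (2, 3)
  3P = O

ord(P) = 3


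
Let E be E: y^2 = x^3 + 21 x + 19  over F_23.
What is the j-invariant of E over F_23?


Delta = -16(4 a^3 + 27 b^2) mod 23 = 17
-1728 * (4 a)^3 = -1728 * (4*21)^3 mod 23 = 18
j = 18 * 17^(-1) mod 23 = 20

j = 20 (mod 23)


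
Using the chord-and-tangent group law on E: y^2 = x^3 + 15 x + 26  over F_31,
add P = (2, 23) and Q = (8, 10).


P != Q, so use the chord formula.
s = (y2 - y1) / (x2 - x1) = (18) / (6) mod 31 = 3
x3 = s^2 - x1 - x2 mod 31 = 3^2 - 2 - 8 = 30
y3 = s (x1 - x3) - y1 mod 31 = 3 * (2 - 30) - 23 = 17

P + Q = (30, 17)


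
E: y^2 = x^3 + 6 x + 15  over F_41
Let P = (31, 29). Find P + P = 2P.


Doubling: s = (3 x1^2 + a) / (2 y1)
s = (3*31^2 + 6) / (2*29) mod 41 = 18
x3 = s^2 - 2 x1 mod 41 = 18^2 - 2*31 = 16
y3 = s (x1 - x3) - y1 mod 41 = 18 * (31 - 16) - 29 = 36

2P = (16, 36)


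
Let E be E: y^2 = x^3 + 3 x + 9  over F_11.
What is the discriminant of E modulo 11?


4 a^3 + 27 b^2 = 4*3^3 + 27*9^2 = 108 + 2187 = 2295
Delta = -16 * (2295) = -36720
Delta mod 11 = 9

Delta = 9 (mod 11)


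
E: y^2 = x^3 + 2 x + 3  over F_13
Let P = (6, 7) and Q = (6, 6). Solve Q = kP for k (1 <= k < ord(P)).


Enumerate multiples of P until we hit Q = (6, 6):
  1P = (6, 7)
  2P = (11, 2)
  3P = (10, 10)
  4P = (0, 4)
  5P = (4, 7)
  6P = (3, 6)
  7P = (7, 10)
  8P = (9, 10)
  9P = (12, 0)
  10P = (9, 3)
  11P = (7, 3)
  12P = (3, 7)
  13P = (4, 6)
  14P = (0, 9)
  15P = (10, 3)
  16P = (11, 11)
  17P = (6, 6)
Match found at i = 17.

k = 17


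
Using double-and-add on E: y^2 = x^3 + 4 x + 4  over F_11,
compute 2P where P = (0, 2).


k = 2 = 10_2 (binary, LSB first: 01)
Double-and-add from P = (0, 2):
  bit 0 = 0: acc unchanged = O
  bit 1 = 1: acc = O + (1, 8) = (1, 8)

2P = (1, 8)


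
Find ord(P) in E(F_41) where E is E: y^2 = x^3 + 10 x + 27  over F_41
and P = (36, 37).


Compute successive multiples of P until we hit O:
  1P = (36, 37)
  2P = (30, 12)
  3P = (14, 0)
  4P = (30, 29)
  5P = (36, 4)
  6P = O

ord(P) = 6


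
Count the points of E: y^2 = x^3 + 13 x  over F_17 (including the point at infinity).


For each x in F_17, count y with y^2 = x^3 + 13 x + 0 mod 17:
  x = 0: RHS = 0, y in [0]  -> 1 point(s)
  x = 2: RHS = 0, y in [0]  -> 1 point(s)
  x = 3: RHS = 15, y in [7, 10]  -> 2 point(s)
  x = 7: RHS = 9, y in [3, 14]  -> 2 point(s)
  x = 8: RHS = 4, y in [2, 15]  -> 2 point(s)
  x = 9: RHS = 13, y in [8, 9]  -> 2 point(s)
  x = 10: RHS = 8, y in [5, 12]  -> 2 point(s)
  x = 14: RHS = 2, y in [6, 11]  -> 2 point(s)
  x = 15: RHS = 0, y in [0]  -> 1 point(s)
Affine points: 15. Add the point at infinity: total = 16.

#E(F_17) = 16


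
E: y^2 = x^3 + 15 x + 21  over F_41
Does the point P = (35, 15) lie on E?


Check whether y^2 = x^3 + 15 x + 21 (mod 41) for (x, y) = (35, 15).
LHS: y^2 = 15^2 mod 41 = 20
RHS: x^3 + 15 x + 21 = 35^3 + 15*35 + 21 mod 41 = 2
LHS != RHS

No, not on the curve


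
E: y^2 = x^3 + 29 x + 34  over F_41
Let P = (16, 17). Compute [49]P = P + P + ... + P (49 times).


k = 49 = 110001_2 (binary, LSB first: 100011)
Double-and-add from P = (16, 17):
  bit 0 = 1: acc = O + (16, 17) = (16, 17)
  bit 1 = 0: acc unchanged = (16, 17)
  bit 2 = 0: acc unchanged = (16, 17)
  bit 3 = 0: acc unchanged = (16, 17)
  bit 4 = 1: acc = (16, 17) + (26, 18) = (15, 20)
  bit 5 = 1: acc = (15, 20) + (9, 32) = (21, 33)

49P = (21, 33)


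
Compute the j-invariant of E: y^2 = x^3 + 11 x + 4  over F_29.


Delta = -16(4 a^3 + 27 b^2) mod 29 = 8
-1728 * (4 a)^3 = -1728 * (4*11)^3 mod 29 = 16
j = 16 * 8^(-1) mod 29 = 2

j = 2 (mod 29)


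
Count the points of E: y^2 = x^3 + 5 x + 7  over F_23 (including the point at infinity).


For each x in F_23, count y with y^2 = x^3 + 5 x + 7 mod 23:
  x = 1: RHS = 13, y in [6, 17]  -> 2 point(s)
  x = 2: RHS = 2, y in [5, 18]  -> 2 point(s)
  x = 3: RHS = 3, y in [7, 16]  -> 2 point(s)
  x = 6: RHS = 0, y in [0]  -> 1 point(s)
  x = 11: RHS = 13, y in [6, 17]  -> 2 point(s)
  x = 12: RHS = 1, y in [1, 22]  -> 2 point(s)
  x = 18: RHS = 18, y in [8, 15]  -> 2 point(s)
  x = 21: RHS = 12, y in [9, 14]  -> 2 point(s)
  x = 22: RHS = 1, y in [1, 22]  -> 2 point(s)
Affine points: 17. Add the point at infinity: total = 18.

#E(F_23) = 18


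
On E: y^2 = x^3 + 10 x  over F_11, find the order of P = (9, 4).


Compute successive multiples of P until we hit O:
  1P = (9, 4)
  2P = (4, 7)
  3P = (1, 0)
  4P = (4, 4)
  5P = (9, 7)
  6P = O

ord(P) = 6


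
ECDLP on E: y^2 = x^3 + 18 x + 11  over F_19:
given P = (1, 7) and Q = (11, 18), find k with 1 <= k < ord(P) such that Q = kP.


Enumerate multiples of P until we hit Q = (11, 18):
  1P = (1, 7)
  2P = (5, 6)
  3P = (0, 7)
  4P = (18, 12)
  5P = (11, 18)
Match found at i = 5.

k = 5


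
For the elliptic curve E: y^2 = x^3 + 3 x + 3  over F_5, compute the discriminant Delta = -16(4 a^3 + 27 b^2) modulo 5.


4 a^3 + 27 b^2 = 4*3^3 + 27*3^2 = 108 + 243 = 351
Delta = -16 * (351) = -5616
Delta mod 5 = 4

Delta = 4 (mod 5)


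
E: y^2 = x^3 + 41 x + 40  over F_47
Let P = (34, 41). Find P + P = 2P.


Doubling: s = (3 x1^2 + a) / (2 y1)
s = (3*34^2 + 41) / (2*41) mod 47 = 17
x3 = s^2 - 2 x1 mod 47 = 17^2 - 2*34 = 33
y3 = s (x1 - x3) - y1 mod 47 = 17 * (34 - 33) - 41 = 23

2P = (33, 23)


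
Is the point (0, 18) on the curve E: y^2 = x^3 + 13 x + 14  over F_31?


Check whether y^2 = x^3 + 13 x + 14 (mod 31) for (x, y) = (0, 18).
LHS: y^2 = 18^2 mod 31 = 14
RHS: x^3 + 13 x + 14 = 0^3 + 13*0 + 14 mod 31 = 14
LHS = RHS

Yes, on the curve


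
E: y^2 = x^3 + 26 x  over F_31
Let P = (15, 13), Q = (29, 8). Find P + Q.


P != Q, so use the chord formula.
s = (y2 - y1) / (x2 - x1) = (26) / (14) mod 31 = 24
x3 = s^2 - x1 - x2 mod 31 = 24^2 - 15 - 29 = 5
y3 = s (x1 - x3) - y1 mod 31 = 24 * (15 - 5) - 13 = 10

P + Q = (5, 10)


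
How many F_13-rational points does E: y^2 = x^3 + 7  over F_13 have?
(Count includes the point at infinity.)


For each x in F_13, count y with y^2 = x^3 + 0 x + 7 mod 13:
  x = 7: RHS = 12, y in [5, 8]  -> 2 point(s)
  x = 8: RHS = 12, y in [5, 8]  -> 2 point(s)
  x = 11: RHS = 12, y in [5, 8]  -> 2 point(s)
Affine points: 6. Add the point at infinity: total = 7.

#E(F_13) = 7


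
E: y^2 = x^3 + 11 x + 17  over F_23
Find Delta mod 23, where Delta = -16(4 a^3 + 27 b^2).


4 a^3 + 27 b^2 = 4*11^3 + 27*17^2 = 5324 + 7803 = 13127
Delta = -16 * (13127) = -210032
Delta mod 23 = 4

Delta = 4 (mod 23)


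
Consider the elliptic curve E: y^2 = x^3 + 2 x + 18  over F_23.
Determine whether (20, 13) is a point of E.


Check whether y^2 = x^3 + 2 x + 18 (mod 23) for (x, y) = (20, 13).
LHS: y^2 = 13^2 mod 23 = 8
RHS: x^3 + 2 x + 18 = 20^3 + 2*20 + 18 mod 23 = 8
LHS = RHS

Yes, on the curve


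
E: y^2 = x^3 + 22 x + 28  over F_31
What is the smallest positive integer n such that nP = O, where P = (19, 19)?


Compute successive multiples of P until we hit O:
  1P = (19, 19)
  2P = (29, 10)
  3P = (30, 25)
  4P = (1, 19)
  5P = (11, 12)
  6P = (10, 16)
  7P = (9, 5)
  8P = (0, 20)
  ... (continuing to 20P)
  20P = O

ord(P) = 20


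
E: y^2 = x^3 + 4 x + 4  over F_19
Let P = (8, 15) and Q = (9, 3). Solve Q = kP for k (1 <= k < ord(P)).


Enumerate multiples of P until we hit Q = (9, 3):
  1P = (8, 15)
  2P = (0, 17)
  3P = (17, 11)
  4P = (1, 3)
  5P = (11, 7)
  6P = (5, 15)
  7P = (6, 4)
  8P = (2, 18)
  9P = (14, 7)
  10P = (3, 10)
  11P = (9, 3)
Match found at i = 11.

k = 11


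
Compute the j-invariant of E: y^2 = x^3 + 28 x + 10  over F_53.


Delta = -16(4 a^3 + 27 b^2) mod 53 = 44
-1728 * (4 a)^3 = -1728 * (4*28)^3 mod 53 = 31
j = 31 * 44^(-1) mod 53 = 26

j = 26 (mod 53)


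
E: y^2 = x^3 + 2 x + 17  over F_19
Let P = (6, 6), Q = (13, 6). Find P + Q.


P != Q, so use the chord formula.
s = (y2 - y1) / (x2 - x1) = (0) / (7) mod 19 = 0
x3 = s^2 - x1 - x2 mod 19 = 0^2 - 6 - 13 = 0
y3 = s (x1 - x3) - y1 mod 19 = 0 * (6 - 0) - 6 = 13

P + Q = (0, 13)


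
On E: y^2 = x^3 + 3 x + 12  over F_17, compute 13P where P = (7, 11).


k = 13 = 1101_2 (binary, LSB first: 1011)
Double-and-add from P = (7, 11):
  bit 0 = 1: acc = O + (7, 11) = (7, 11)
  bit 1 = 0: acc unchanged = (7, 11)
  bit 2 = 1: acc = (7, 11) + (15, 7) = (8, 15)
  bit 3 = 1: acc = (8, 15) + (12, 12) = (5, 4)

13P = (5, 4)


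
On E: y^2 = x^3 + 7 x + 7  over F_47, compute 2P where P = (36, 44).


Doubling: s = (3 x1^2 + a) / (2 y1)
s = (3*36^2 + 7) / (2*44) mod 47 = 1
x3 = s^2 - 2 x1 mod 47 = 1^2 - 2*36 = 23
y3 = s (x1 - x3) - y1 mod 47 = 1 * (36 - 23) - 44 = 16

2P = (23, 16)


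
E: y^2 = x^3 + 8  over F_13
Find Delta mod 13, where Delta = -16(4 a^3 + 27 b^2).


4 a^3 + 27 b^2 = 4*0^3 + 27*8^2 = 0 + 1728 = 1728
Delta = -16 * (1728) = -27648
Delta mod 13 = 3

Delta = 3 (mod 13)


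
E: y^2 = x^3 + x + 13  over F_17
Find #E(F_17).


For each x in F_17, count y with y^2 = x^3 + 1 x + 13 mod 17:
  x = 0: RHS = 13, y in [8, 9]  -> 2 point(s)
  x = 1: RHS = 15, y in [7, 10]  -> 2 point(s)
  x = 3: RHS = 9, y in [3, 14]  -> 2 point(s)
  x = 4: RHS = 13, y in [8, 9]  -> 2 point(s)
  x = 12: RHS = 2, y in [6, 11]  -> 2 point(s)
  x = 13: RHS = 13, y in [8, 9]  -> 2 point(s)
  x = 14: RHS = 0, y in [0]  -> 1 point(s)
Affine points: 13. Add the point at infinity: total = 14.

#E(F_17) = 14


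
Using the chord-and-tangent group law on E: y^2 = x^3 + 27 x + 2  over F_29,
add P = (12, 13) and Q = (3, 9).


P != Q, so use the chord formula.
s = (y2 - y1) / (x2 - x1) = (25) / (20) mod 29 = 23
x3 = s^2 - x1 - x2 mod 29 = 23^2 - 12 - 3 = 21
y3 = s (x1 - x3) - y1 mod 29 = 23 * (12 - 21) - 13 = 12

P + Q = (21, 12)


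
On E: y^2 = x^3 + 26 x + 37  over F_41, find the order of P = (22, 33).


Compute successive multiples of P until we hit O:
  1P = (22, 33)
  2P = (22, 8)
  3P = O

ord(P) = 3


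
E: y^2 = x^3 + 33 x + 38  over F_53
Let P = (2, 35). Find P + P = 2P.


Doubling: s = (3 x1^2 + a) / (2 y1)
s = (3*2^2 + 33) / (2*35) mod 53 = 12
x3 = s^2 - 2 x1 mod 53 = 12^2 - 2*2 = 34
y3 = s (x1 - x3) - y1 mod 53 = 12 * (2 - 34) - 35 = 5

2P = (34, 5)


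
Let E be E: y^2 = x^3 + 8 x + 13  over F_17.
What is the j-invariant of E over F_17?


Delta = -16(4 a^3 + 27 b^2) mod 17 = 15
-1728 * (4 a)^3 = -1728 * (4*8)^3 mod 17 = 3
j = 3 * 15^(-1) mod 17 = 7

j = 7 (mod 17)


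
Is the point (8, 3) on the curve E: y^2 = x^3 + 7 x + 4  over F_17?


Check whether y^2 = x^3 + 7 x + 4 (mod 17) for (x, y) = (8, 3).
LHS: y^2 = 3^2 mod 17 = 9
RHS: x^3 + 7 x + 4 = 8^3 + 7*8 + 4 mod 17 = 11
LHS != RHS

No, not on the curve


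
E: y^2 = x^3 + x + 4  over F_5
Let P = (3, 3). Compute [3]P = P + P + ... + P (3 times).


k = 3 = 11_2 (binary, LSB first: 11)
Double-and-add from P = (3, 3):
  bit 0 = 1: acc = O + (3, 3) = (3, 3)
  bit 1 = 1: acc = (3, 3) + (3, 2) = O

3P = O


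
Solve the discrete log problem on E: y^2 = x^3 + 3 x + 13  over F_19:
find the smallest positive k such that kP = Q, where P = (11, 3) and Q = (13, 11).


Enumerate multiples of P until we hit Q = (13, 11):
  1P = (11, 3)
  2P = (13, 8)
  3P = (6, 0)
  4P = (13, 11)
Match found at i = 4.

k = 4


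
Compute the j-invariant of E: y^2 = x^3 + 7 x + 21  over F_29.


Delta = -16(4 a^3 + 27 b^2) mod 29 = 19
-1728 * (4 a)^3 = -1728 * (4*7)^3 mod 29 = 17
j = 17 * 19^(-1) mod 29 = 7

j = 7 (mod 29)


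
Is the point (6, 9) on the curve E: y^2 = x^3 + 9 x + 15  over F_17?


Check whether y^2 = x^3 + 9 x + 15 (mod 17) for (x, y) = (6, 9).
LHS: y^2 = 9^2 mod 17 = 13
RHS: x^3 + 9 x + 15 = 6^3 + 9*6 + 15 mod 17 = 13
LHS = RHS

Yes, on the curve


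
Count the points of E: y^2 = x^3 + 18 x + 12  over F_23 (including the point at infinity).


For each x in F_23, count y with y^2 = x^3 + 18 x + 12 mod 23:
  x = 0: RHS = 12, y in [9, 14]  -> 2 point(s)
  x = 1: RHS = 8, y in [10, 13]  -> 2 point(s)
  x = 3: RHS = 1, y in [1, 22]  -> 2 point(s)
  x = 8: RHS = 1, y in [1, 22]  -> 2 point(s)
  x = 9: RHS = 6, y in [11, 12]  -> 2 point(s)
  x = 11: RHS = 0, y in [0]  -> 1 point(s)
  x = 12: RHS = 1, y in [1, 22]  -> 2 point(s)
  x = 14: RHS = 18, y in [8, 15]  -> 2 point(s)
  x = 15: RHS = 0, y in [0]  -> 1 point(s)
  x = 16: RHS = 3, y in [7, 16]  -> 2 point(s)
  x = 18: RHS = 4, y in [2, 21]  -> 2 point(s)
  x = 20: RHS = 0, y in [0]  -> 1 point(s)
  x = 22: RHS = 16, y in [4, 19]  -> 2 point(s)
Affine points: 23. Add the point at infinity: total = 24.

#E(F_23) = 24


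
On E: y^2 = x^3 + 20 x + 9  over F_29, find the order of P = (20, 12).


Compute successive multiples of P until we hit O:
  1P = (20, 12)
  2P = (17, 10)
  3P = (15, 1)
  4P = (0, 3)
  5P = (10, 7)
  6P = (21, 2)
  7P = (1, 1)
  8P = (24, 4)
  ... (continuing to 33P)
  33P = O

ord(P) = 33


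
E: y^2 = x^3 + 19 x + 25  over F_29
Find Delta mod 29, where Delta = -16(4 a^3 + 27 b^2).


4 a^3 + 27 b^2 = 4*19^3 + 27*25^2 = 27436 + 16875 = 44311
Delta = -16 * (44311) = -708976
Delta mod 29 = 16

Delta = 16 (mod 29)


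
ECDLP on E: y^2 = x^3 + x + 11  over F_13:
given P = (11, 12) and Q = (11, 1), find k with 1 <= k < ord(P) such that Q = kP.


Enumerate multiples of P until we hit Q = (11, 1):
  1P = (11, 12)
  2P = (4, 1)
  3P = (1, 0)
  4P = (4, 12)
  5P = (11, 1)
Match found at i = 5.

k = 5


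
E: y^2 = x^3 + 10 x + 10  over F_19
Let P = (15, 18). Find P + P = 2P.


Doubling: s = (3 x1^2 + a) / (2 y1)
s = (3*15^2 + 10) / (2*18) mod 19 = 9
x3 = s^2 - 2 x1 mod 19 = 9^2 - 2*15 = 13
y3 = s (x1 - x3) - y1 mod 19 = 9 * (15 - 13) - 18 = 0

2P = (13, 0)


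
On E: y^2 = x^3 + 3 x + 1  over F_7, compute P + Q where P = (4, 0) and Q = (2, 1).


P != Q, so use the chord formula.
s = (y2 - y1) / (x2 - x1) = (1) / (5) mod 7 = 3
x3 = s^2 - x1 - x2 mod 7 = 3^2 - 4 - 2 = 3
y3 = s (x1 - x3) - y1 mod 7 = 3 * (4 - 3) - 0 = 3

P + Q = (3, 3)


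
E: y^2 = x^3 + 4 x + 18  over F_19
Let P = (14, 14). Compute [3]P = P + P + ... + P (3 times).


k = 3 = 11_2 (binary, LSB first: 11)
Double-and-add from P = (14, 14):
  bit 0 = 1: acc = O + (14, 14) = (14, 14)
  bit 1 = 1: acc = (14, 14) + (8, 7) = (1, 17)

3P = (1, 17)


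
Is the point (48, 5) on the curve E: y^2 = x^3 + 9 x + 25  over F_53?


Check whether y^2 = x^3 + 9 x + 25 (mod 53) for (x, y) = (48, 5).
LHS: y^2 = 5^2 mod 53 = 25
RHS: x^3 + 9 x + 25 = 48^3 + 9*48 + 25 mod 53 = 14
LHS != RHS

No, not on the curve


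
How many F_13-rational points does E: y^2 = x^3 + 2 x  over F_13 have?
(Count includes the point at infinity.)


For each x in F_13, count y with y^2 = x^3 + 2 x + 0 mod 13:
  x = 0: RHS = 0, y in [0]  -> 1 point(s)
  x = 1: RHS = 3, y in [4, 9]  -> 2 point(s)
  x = 2: RHS = 12, y in [5, 8]  -> 2 point(s)
  x = 11: RHS = 1, y in [1, 12]  -> 2 point(s)
  x = 12: RHS = 10, y in [6, 7]  -> 2 point(s)
Affine points: 9. Add the point at infinity: total = 10.

#E(F_13) = 10


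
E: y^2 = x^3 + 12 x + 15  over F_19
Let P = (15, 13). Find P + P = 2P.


Doubling: s = (3 x1^2 + a) / (2 y1)
s = (3*15^2 + 12) / (2*13) mod 19 = 14
x3 = s^2 - 2 x1 mod 19 = 14^2 - 2*15 = 14
y3 = s (x1 - x3) - y1 mod 19 = 14 * (15 - 14) - 13 = 1

2P = (14, 1)


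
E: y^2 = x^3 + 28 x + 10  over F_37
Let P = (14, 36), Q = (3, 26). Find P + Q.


P != Q, so use the chord formula.
s = (y2 - y1) / (x2 - x1) = (27) / (26) mod 37 = 11
x3 = s^2 - x1 - x2 mod 37 = 11^2 - 14 - 3 = 30
y3 = s (x1 - x3) - y1 mod 37 = 11 * (14 - 30) - 36 = 10

P + Q = (30, 10)


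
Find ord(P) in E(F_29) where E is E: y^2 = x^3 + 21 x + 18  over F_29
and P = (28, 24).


Compute successive multiples of P until we hit O:
  1P = (28, 24)
  2P = (24, 7)
  3P = (15, 24)
  4P = (15, 5)
  5P = (24, 22)
  6P = (28, 5)
  7P = O

ord(P) = 7


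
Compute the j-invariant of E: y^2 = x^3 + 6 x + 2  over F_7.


Delta = -16(4 a^3 + 27 b^2) mod 7 = 2
-1728 * (4 a)^3 = -1728 * (4*6)^3 mod 7 = 6
j = 6 * 2^(-1) mod 7 = 3

j = 3 (mod 7)


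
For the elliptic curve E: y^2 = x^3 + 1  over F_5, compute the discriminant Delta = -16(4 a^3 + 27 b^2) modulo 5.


4 a^3 + 27 b^2 = 4*0^3 + 27*1^2 = 0 + 27 = 27
Delta = -16 * (27) = -432
Delta mod 5 = 3

Delta = 3 (mod 5)


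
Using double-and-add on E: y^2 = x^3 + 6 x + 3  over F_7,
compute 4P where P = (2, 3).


k = 4 = 100_2 (binary, LSB first: 001)
Double-and-add from P = (2, 3):
  bit 0 = 0: acc unchanged = O
  bit 1 = 0: acc unchanged = O
  bit 2 = 1: acc = O + (5, 5) = (5, 5)

4P = (5, 5)


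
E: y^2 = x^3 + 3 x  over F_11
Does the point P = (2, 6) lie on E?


Check whether y^2 = x^3 + 3 x + 0 (mod 11) for (x, y) = (2, 6).
LHS: y^2 = 6^2 mod 11 = 3
RHS: x^3 + 3 x + 0 = 2^3 + 3*2 + 0 mod 11 = 3
LHS = RHS

Yes, on the curve


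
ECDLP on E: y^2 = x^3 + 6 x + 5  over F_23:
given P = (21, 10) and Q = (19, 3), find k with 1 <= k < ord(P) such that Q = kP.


Enumerate multiples of P until we hit Q = (19, 3):
  1P = (21, 10)
  2P = (17, 12)
  3P = (14, 21)
  4P = (13, 7)
  5P = (1, 9)
  6P = (19, 20)
  7P = (8, 17)
  8P = (3, 21)
  9P = (2, 18)
  10P = (4, 1)
  11P = (6, 2)
  12P = (20, 12)
  13P = (9, 12)
  14P = (9, 11)
  15P = (20, 11)
  16P = (6, 21)
  17P = (4, 22)
  18P = (2, 5)
  19P = (3, 2)
  20P = (8, 6)
  21P = (19, 3)
Match found at i = 21.

k = 21


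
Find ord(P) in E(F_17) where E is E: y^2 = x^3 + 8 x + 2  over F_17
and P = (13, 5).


Compute successive multiples of P until we hit O:
  1P = (13, 5)
  2P = (4, 8)
  3P = (2, 14)
  4P = (0, 6)
  5P = (3, 6)
  6P = (9, 15)
  7P = (14, 6)
  8P = (8, 0)
  ... (continuing to 16P)
  16P = O

ord(P) = 16


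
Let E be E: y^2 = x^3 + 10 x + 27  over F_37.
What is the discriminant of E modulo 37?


4 a^3 + 27 b^2 = 4*10^3 + 27*27^2 = 4000 + 19683 = 23683
Delta = -16 * (23683) = -378928
Delta mod 37 = 26

Delta = 26 (mod 37)


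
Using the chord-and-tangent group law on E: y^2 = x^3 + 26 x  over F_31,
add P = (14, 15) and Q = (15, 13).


P != Q, so use the chord formula.
s = (y2 - y1) / (x2 - x1) = (29) / (1) mod 31 = 29
x3 = s^2 - x1 - x2 mod 31 = 29^2 - 14 - 15 = 6
y3 = s (x1 - x3) - y1 mod 31 = 29 * (14 - 6) - 15 = 0

P + Q = (6, 0)


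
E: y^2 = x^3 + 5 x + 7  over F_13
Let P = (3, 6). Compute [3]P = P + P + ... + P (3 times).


k = 3 = 11_2 (binary, LSB first: 11)
Double-and-add from P = (3, 6):
  bit 0 = 1: acc = O + (3, 6) = (3, 6)
  bit 1 = 1: acc = (3, 6) + (4, 0) = (3, 7)

3P = (3, 7)


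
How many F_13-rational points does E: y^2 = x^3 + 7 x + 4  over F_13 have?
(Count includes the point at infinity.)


For each x in F_13, count y with y^2 = x^3 + 7 x + 4 mod 13:
  x = 0: RHS = 4, y in [2, 11]  -> 2 point(s)
  x = 1: RHS = 12, y in [5, 8]  -> 2 point(s)
  x = 2: RHS = 0, y in [0]  -> 1 point(s)
  x = 3: RHS = 0, y in [0]  -> 1 point(s)
  x = 8: RHS = 0, y in [0]  -> 1 point(s)
  x = 9: RHS = 3, y in [4, 9]  -> 2 point(s)
  x = 12: RHS = 9, y in [3, 10]  -> 2 point(s)
Affine points: 11. Add the point at infinity: total = 12.

#E(F_13) = 12


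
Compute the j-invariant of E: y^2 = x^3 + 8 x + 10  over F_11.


Delta = -16(4 a^3 + 27 b^2) mod 11 = 9
-1728 * (4 a)^3 = -1728 * (4*8)^3 mod 11 = 1
j = 1 * 9^(-1) mod 11 = 5

j = 5 (mod 11)


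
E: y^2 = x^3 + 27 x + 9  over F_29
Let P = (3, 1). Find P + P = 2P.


Doubling: s = (3 x1^2 + a) / (2 y1)
s = (3*3^2 + 27) / (2*1) mod 29 = 27
x3 = s^2 - 2 x1 mod 29 = 27^2 - 2*3 = 27
y3 = s (x1 - x3) - y1 mod 29 = 27 * (3 - 27) - 1 = 18

2P = (27, 18)


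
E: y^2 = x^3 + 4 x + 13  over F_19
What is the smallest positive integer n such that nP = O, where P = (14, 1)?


Compute successive multiples of P until we hit O:
  1P = (14, 1)
  2P = (17, 4)
  3P = (8, 5)
  4P = (8, 14)
  5P = (17, 15)
  6P = (14, 18)
  7P = O

ord(P) = 7


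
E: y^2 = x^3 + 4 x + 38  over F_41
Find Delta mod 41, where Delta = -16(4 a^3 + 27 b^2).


4 a^3 + 27 b^2 = 4*4^3 + 27*38^2 = 256 + 38988 = 39244
Delta = -16 * (39244) = -627904
Delta mod 41 = 11

Delta = 11 (mod 41)


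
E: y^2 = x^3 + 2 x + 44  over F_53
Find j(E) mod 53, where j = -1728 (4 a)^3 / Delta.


Delta = -16(4 a^3 + 27 b^2) mod 53 = 6
-1728 * (4 a)^3 = -1728 * (4*2)^3 mod 53 = 46
j = 46 * 6^(-1) mod 53 = 43

j = 43 (mod 53)


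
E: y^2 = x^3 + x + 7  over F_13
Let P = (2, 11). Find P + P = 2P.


Doubling: s = (3 x1^2 + a) / (2 y1)
s = (3*2^2 + 1) / (2*11) mod 13 = 0
x3 = s^2 - 2 x1 mod 13 = 0^2 - 2*2 = 9
y3 = s (x1 - x3) - y1 mod 13 = 0 * (2 - 9) - 11 = 2

2P = (9, 2)


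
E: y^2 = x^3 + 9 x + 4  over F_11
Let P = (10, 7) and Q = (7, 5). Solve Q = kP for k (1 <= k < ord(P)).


Enumerate multiples of P until we hit Q = (7, 5):
  1P = (10, 7)
  2P = (7, 5)
Match found at i = 2.

k = 2


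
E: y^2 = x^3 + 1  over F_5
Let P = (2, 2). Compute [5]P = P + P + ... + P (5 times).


k = 5 = 101_2 (binary, LSB first: 101)
Double-and-add from P = (2, 2):
  bit 0 = 1: acc = O + (2, 2) = (2, 2)
  bit 1 = 0: acc unchanged = (2, 2)
  bit 2 = 1: acc = (2, 2) + (0, 1) = (2, 3)

5P = (2, 3)


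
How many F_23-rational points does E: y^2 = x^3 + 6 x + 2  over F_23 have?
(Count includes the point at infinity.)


For each x in F_23, count y with y^2 = x^3 + 6 x + 2 mod 23:
  x = 0: RHS = 2, y in [5, 18]  -> 2 point(s)
  x = 1: RHS = 9, y in [3, 20]  -> 2 point(s)
  x = 3: RHS = 1, y in [1, 22]  -> 2 point(s)
  x = 6: RHS = 1, y in [1, 22]  -> 2 point(s)
  x = 9: RHS = 3, y in [7, 16]  -> 2 point(s)
  x = 10: RHS = 4, y in [2, 21]  -> 2 point(s)
  x = 12: RHS = 8, y in [10, 13]  -> 2 point(s)
  x = 13: RHS = 0, y in [0]  -> 1 point(s)
  x = 14: RHS = 1, y in [1, 22]  -> 2 point(s)
  x = 16: RHS = 8, y in [10, 13]  -> 2 point(s)
  x = 17: RHS = 3, y in [7, 16]  -> 2 point(s)
  x = 18: RHS = 8, y in [10, 13]  -> 2 point(s)
  x = 19: RHS = 6, y in [11, 12]  -> 2 point(s)
  x = 20: RHS = 3, y in [7, 16]  -> 2 point(s)
  x = 22: RHS = 18, y in [8, 15]  -> 2 point(s)
Affine points: 29. Add the point at infinity: total = 30.

#E(F_23) = 30


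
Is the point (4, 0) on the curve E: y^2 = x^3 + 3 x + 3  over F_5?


Check whether y^2 = x^3 + 3 x + 3 (mod 5) for (x, y) = (4, 0).
LHS: y^2 = 0^2 mod 5 = 0
RHS: x^3 + 3 x + 3 = 4^3 + 3*4 + 3 mod 5 = 4
LHS != RHS

No, not on the curve


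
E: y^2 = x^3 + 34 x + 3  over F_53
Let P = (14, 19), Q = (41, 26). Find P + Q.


P != Q, so use the chord formula.
s = (y2 - y1) / (x2 - x1) = (7) / (27) mod 53 = 14
x3 = s^2 - x1 - x2 mod 53 = 14^2 - 14 - 41 = 35
y3 = s (x1 - x3) - y1 mod 53 = 14 * (14 - 35) - 19 = 5

P + Q = (35, 5)


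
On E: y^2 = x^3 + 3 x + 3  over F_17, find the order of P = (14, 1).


Compute successive multiples of P until we hit O:
  1P = (14, 1)
  2P = (10, 8)
  3P = (12, 4)
  4P = (6, 4)
  5P = (16, 4)
  6P = (2, 0)
  7P = (16, 13)
  8P = (6, 13)
  ... (continuing to 12P)
  12P = O

ord(P) = 12


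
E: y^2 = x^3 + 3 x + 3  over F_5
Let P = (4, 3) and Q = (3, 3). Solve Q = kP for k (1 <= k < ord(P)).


Enumerate multiples of P until we hit Q = (3, 3):
  1P = (4, 3)
  2P = (3, 3)
Match found at i = 2.

k = 2


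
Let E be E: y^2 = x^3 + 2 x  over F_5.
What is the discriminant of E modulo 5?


4 a^3 + 27 b^2 = 4*2^3 + 27*0^2 = 32 + 0 = 32
Delta = -16 * (32) = -512
Delta mod 5 = 3

Delta = 3 (mod 5)


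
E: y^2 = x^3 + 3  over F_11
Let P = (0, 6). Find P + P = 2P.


Doubling: s = (3 x1^2 + a) / (2 y1)
s = (3*0^2 + 0) / (2*6) mod 11 = 0
x3 = s^2 - 2 x1 mod 11 = 0^2 - 2*0 = 0
y3 = s (x1 - x3) - y1 mod 11 = 0 * (0 - 0) - 6 = 5

2P = (0, 5)


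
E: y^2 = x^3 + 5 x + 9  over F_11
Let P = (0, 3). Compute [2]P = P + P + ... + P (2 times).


k = 2 = 10_2 (binary, LSB first: 01)
Double-and-add from P = (0, 3):
  bit 0 = 0: acc unchanged = O
  bit 1 = 1: acc = O + (1, 9) = (1, 9)

2P = (1, 9)


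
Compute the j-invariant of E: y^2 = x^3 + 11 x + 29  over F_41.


Delta = -16(4 a^3 + 27 b^2) mod 41 = 3
-1728 * (4 a)^3 = -1728 * (4*11)^3 mod 41 = 2
j = 2 * 3^(-1) mod 41 = 28

j = 28 (mod 41)


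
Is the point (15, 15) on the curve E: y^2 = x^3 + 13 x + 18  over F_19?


Check whether y^2 = x^3 + 13 x + 18 (mod 19) for (x, y) = (15, 15).
LHS: y^2 = 15^2 mod 19 = 16
RHS: x^3 + 13 x + 18 = 15^3 + 13*15 + 18 mod 19 = 16
LHS = RHS

Yes, on the curve


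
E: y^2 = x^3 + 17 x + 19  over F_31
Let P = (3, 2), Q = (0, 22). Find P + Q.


P != Q, so use the chord formula.
s = (y2 - y1) / (x2 - x1) = (20) / (28) mod 31 = 14
x3 = s^2 - x1 - x2 mod 31 = 14^2 - 3 - 0 = 7
y3 = s (x1 - x3) - y1 mod 31 = 14 * (3 - 7) - 2 = 4

P + Q = (7, 4)


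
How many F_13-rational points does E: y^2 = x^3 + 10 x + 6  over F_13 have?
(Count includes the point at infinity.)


For each x in F_13, count y with y^2 = x^3 + 10 x + 6 mod 13:
  x = 1: RHS = 4, y in [2, 11]  -> 2 point(s)
  x = 5: RHS = 12, y in [5, 8]  -> 2 point(s)
  x = 6: RHS = 9, y in [3, 10]  -> 2 point(s)
  x = 7: RHS = 3, y in [4, 9]  -> 2 point(s)
  x = 8: RHS = 0, y in [0]  -> 1 point(s)
  x = 10: RHS = 1, y in [1, 12]  -> 2 point(s)
  x = 11: RHS = 4, y in [2, 11]  -> 2 point(s)
Affine points: 13. Add the point at infinity: total = 14.

#E(F_13) = 14


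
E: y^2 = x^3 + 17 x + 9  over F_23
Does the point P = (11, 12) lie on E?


Check whether y^2 = x^3 + 17 x + 9 (mod 23) for (x, y) = (11, 12).
LHS: y^2 = 12^2 mod 23 = 6
RHS: x^3 + 17 x + 9 = 11^3 + 17*11 + 9 mod 23 = 9
LHS != RHS

No, not on the curve


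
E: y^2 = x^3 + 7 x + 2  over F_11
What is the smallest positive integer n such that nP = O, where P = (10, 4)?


Compute successive multiples of P until we hit O:
  1P = (10, 4)
  2P = (7, 8)
  3P = (8, 8)
  4P = (8, 3)
  5P = (7, 3)
  6P = (10, 7)
  7P = O

ord(P) = 7


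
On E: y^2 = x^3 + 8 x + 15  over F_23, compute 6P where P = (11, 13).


k = 6 = 110_2 (binary, LSB first: 011)
Double-and-add from P = (11, 13):
  bit 0 = 0: acc unchanged = O
  bit 1 = 1: acc = O + (2, 19) = (2, 19)
  bit 2 = 1: acc = (2, 19) + (8, 19) = (13, 4)

6P = (13, 4)


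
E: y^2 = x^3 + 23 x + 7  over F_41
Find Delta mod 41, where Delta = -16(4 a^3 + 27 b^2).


4 a^3 + 27 b^2 = 4*23^3 + 27*7^2 = 48668 + 1323 = 49991
Delta = -16 * (49991) = -799856
Delta mod 41 = 13

Delta = 13 (mod 41)


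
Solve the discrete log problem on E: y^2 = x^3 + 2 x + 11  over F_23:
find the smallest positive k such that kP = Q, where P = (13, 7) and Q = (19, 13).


Enumerate multiples of P until we hit Q = (19, 13):
  1P = (13, 7)
  2P = (15, 9)
  3P = (19, 10)
  4P = (20, 1)
  5P = (2, 0)
  6P = (20, 22)
  7P = (19, 13)
Match found at i = 7.

k = 7


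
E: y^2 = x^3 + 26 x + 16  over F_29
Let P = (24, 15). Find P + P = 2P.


Doubling: s = (3 x1^2 + a) / (2 y1)
s = (3*24^2 + 26) / (2*15) mod 29 = 14
x3 = s^2 - 2 x1 mod 29 = 14^2 - 2*24 = 3
y3 = s (x1 - x3) - y1 mod 29 = 14 * (24 - 3) - 15 = 18

2P = (3, 18)


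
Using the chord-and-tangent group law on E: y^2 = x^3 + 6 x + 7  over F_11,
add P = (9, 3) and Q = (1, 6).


P != Q, so use the chord formula.
s = (y2 - y1) / (x2 - x1) = (3) / (3) mod 11 = 1
x3 = s^2 - x1 - x2 mod 11 = 1^2 - 9 - 1 = 2
y3 = s (x1 - x3) - y1 mod 11 = 1 * (9 - 2) - 3 = 4

P + Q = (2, 4)


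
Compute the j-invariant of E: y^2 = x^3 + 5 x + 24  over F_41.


Delta = -16(4 a^3 + 27 b^2) mod 41 = 33
-1728 * (4 a)^3 = -1728 * (4*5)^3 mod 41 = 11
j = 11 * 33^(-1) mod 41 = 14

j = 14 (mod 41)


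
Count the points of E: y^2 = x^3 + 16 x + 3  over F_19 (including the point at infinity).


For each x in F_19, count y with y^2 = x^3 + 16 x + 3 mod 19:
  x = 1: RHS = 1, y in [1, 18]  -> 2 point(s)
  x = 2: RHS = 5, y in [9, 10]  -> 2 point(s)
  x = 4: RHS = 17, y in [6, 13]  -> 2 point(s)
  x = 6: RHS = 11, y in [7, 12]  -> 2 point(s)
  x = 8: RHS = 16, y in [4, 15]  -> 2 point(s)
  x = 10: RHS = 4, y in [2, 17]  -> 2 point(s)
  x = 11: RHS = 9, y in [3, 16]  -> 2 point(s)
  x = 12: RHS = 4, y in [2, 17]  -> 2 point(s)
  x = 14: RHS = 7, y in [8, 11]  -> 2 point(s)
  x = 16: RHS = 4, y in [2, 17]  -> 2 point(s)
  x = 17: RHS = 1, y in [1, 18]  -> 2 point(s)
  x = 18: RHS = 5, y in [9, 10]  -> 2 point(s)
Affine points: 24. Add the point at infinity: total = 25.

#E(F_19) = 25


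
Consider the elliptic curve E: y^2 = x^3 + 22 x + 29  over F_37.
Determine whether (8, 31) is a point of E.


Check whether y^2 = x^3 + 22 x + 29 (mod 37) for (x, y) = (8, 31).
LHS: y^2 = 31^2 mod 37 = 36
RHS: x^3 + 22 x + 29 = 8^3 + 22*8 + 29 mod 37 = 14
LHS != RHS

No, not on the curve


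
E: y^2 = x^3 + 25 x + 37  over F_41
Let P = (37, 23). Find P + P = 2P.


Doubling: s = (3 x1^2 + a) / (2 y1)
s = (3*37^2 + 25) / (2*23) mod 41 = 31
x3 = s^2 - 2 x1 mod 41 = 31^2 - 2*37 = 26
y3 = s (x1 - x3) - y1 mod 41 = 31 * (37 - 26) - 23 = 31

2P = (26, 31)


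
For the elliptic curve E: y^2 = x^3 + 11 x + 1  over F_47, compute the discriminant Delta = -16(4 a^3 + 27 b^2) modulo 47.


4 a^3 + 27 b^2 = 4*11^3 + 27*1^2 = 5324 + 27 = 5351
Delta = -16 * (5351) = -85616
Delta mod 47 = 18

Delta = 18 (mod 47)


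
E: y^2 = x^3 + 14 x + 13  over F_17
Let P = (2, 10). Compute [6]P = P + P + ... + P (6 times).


k = 6 = 110_2 (binary, LSB first: 011)
Double-and-add from P = (2, 10):
  bit 0 = 0: acc unchanged = O
  bit 1 = 1: acc = O + (5, 15) = (5, 15)
  bit 2 = 1: acc = (5, 15) + (8, 5) = (0, 8)

6P = (0, 8)


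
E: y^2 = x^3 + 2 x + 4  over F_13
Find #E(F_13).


For each x in F_13, count y with y^2 = x^3 + 2 x + 4 mod 13:
  x = 0: RHS = 4, y in [2, 11]  -> 2 point(s)
  x = 2: RHS = 3, y in [4, 9]  -> 2 point(s)
  x = 5: RHS = 9, y in [3, 10]  -> 2 point(s)
  x = 7: RHS = 10, y in [6, 7]  -> 2 point(s)
  x = 8: RHS = 12, y in [5, 8]  -> 2 point(s)
  x = 9: RHS = 10, y in [6, 7]  -> 2 point(s)
  x = 10: RHS = 10, y in [6, 7]  -> 2 point(s)
  x = 12: RHS = 1, y in [1, 12]  -> 2 point(s)
Affine points: 16. Add the point at infinity: total = 17.

#E(F_13) = 17


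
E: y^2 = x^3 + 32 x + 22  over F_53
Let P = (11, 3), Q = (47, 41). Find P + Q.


P != Q, so use the chord formula.
s = (y2 - y1) / (x2 - x1) = (38) / (36) mod 53 = 4
x3 = s^2 - x1 - x2 mod 53 = 4^2 - 11 - 47 = 11
y3 = s (x1 - x3) - y1 mod 53 = 4 * (11 - 11) - 3 = 50

P + Q = (11, 50)


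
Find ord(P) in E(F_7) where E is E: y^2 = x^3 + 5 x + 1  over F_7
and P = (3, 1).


Compute successive multiples of P until we hit O:
  1P = (3, 1)
  2P = (5, 2)
  3P = (1, 0)
  4P = (5, 5)
  5P = (3, 6)
  6P = O

ord(P) = 6


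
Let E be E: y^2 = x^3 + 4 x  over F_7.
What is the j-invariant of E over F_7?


Delta = -16(4 a^3 + 27 b^2) mod 7 = 6
-1728 * (4 a)^3 = -1728 * (4*4)^3 mod 7 = 1
j = 1 * 6^(-1) mod 7 = 6

j = 6 (mod 7)


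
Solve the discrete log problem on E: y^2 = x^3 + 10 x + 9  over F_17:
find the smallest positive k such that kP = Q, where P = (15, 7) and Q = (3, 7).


Enumerate multiples of P until we hit Q = (3, 7):
  1P = (15, 7)
  2P = (3, 7)
Match found at i = 2.

k = 2


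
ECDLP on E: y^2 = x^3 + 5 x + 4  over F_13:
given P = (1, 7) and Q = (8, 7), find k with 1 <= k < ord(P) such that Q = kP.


Enumerate multiples of P until we hit Q = (8, 7):
  1P = (1, 7)
  2P = (10, 12)
  3P = (6, 9)
  4P = (2, 3)
  5P = (0, 2)
  6P = (11, 8)
  7P = (4, 7)
  8P = (8, 6)
  9P = (8, 7)
Match found at i = 9.

k = 9


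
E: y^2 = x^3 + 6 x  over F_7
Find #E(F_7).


For each x in F_7, count y with y^2 = x^3 + 6 x + 0 mod 7:
  x = 0: RHS = 0, y in [0]  -> 1 point(s)
  x = 1: RHS = 0, y in [0]  -> 1 point(s)
  x = 4: RHS = 4, y in [2, 5]  -> 2 point(s)
  x = 5: RHS = 1, y in [1, 6]  -> 2 point(s)
  x = 6: RHS = 0, y in [0]  -> 1 point(s)
Affine points: 7. Add the point at infinity: total = 8.

#E(F_7) = 8


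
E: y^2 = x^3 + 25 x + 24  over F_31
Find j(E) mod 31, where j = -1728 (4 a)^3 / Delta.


Delta = -16(4 a^3 + 27 b^2) mod 31 = 3
-1728 * (4 a)^3 = -1728 * (4*25)^3 mod 31 = 16
j = 16 * 3^(-1) mod 31 = 26

j = 26 (mod 31)


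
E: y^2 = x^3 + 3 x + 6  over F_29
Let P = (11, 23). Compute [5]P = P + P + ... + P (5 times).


k = 5 = 101_2 (binary, LSB first: 101)
Double-and-add from P = (11, 23):
  bit 0 = 1: acc = O + (11, 23) = (11, 23)
  bit 1 = 0: acc unchanged = (11, 23)
  bit 2 = 1: acc = (11, 23) + (26, 17) = (20, 27)

5P = (20, 27)


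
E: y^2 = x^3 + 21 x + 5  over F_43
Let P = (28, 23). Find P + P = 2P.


Doubling: s = (3 x1^2 + a) / (2 y1)
s = (3*28^2 + 21) / (2*23) mod 43 = 17
x3 = s^2 - 2 x1 mod 43 = 17^2 - 2*28 = 18
y3 = s (x1 - x3) - y1 mod 43 = 17 * (28 - 18) - 23 = 18

2P = (18, 18)


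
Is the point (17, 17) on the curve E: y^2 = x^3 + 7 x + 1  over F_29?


Check whether y^2 = x^3 + 7 x + 1 (mod 29) for (x, y) = (17, 17).
LHS: y^2 = 17^2 mod 29 = 28
RHS: x^3 + 7 x + 1 = 17^3 + 7*17 + 1 mod 29 = 16
LHS != RHS

No, not on the curve


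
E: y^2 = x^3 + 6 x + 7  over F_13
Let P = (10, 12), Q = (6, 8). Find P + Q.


P != Q, so use the chord formula.
s = (y2 - y1) / (x2 - x1) = (9) / (9) mod 13 = 1
x3 = s^2 - x1 - x2 mod 13 = 1^2 - 10 - 6 = 11
y3 = s (x1 - x3) - y1 mod 13 = 1 * (10 - 11) - 12 = 0

P + Q = (11, 0)


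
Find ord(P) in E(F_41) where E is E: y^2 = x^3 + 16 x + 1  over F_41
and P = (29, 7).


Compute successive multiples of P until we hit O:
  1P = (29, 7)
  2P = (23, 21)
  3P = (40, 5)
  4P = (11, 27)
  5P = (24, 33)
  6P = (38, 7)
  7P = (15, 34)
  8P = (39, 24)
  ... (continuing to 38P)
  38P = O

ord(P) = 38


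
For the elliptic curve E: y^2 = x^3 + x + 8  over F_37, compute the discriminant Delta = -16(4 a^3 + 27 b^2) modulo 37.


4 a^3 + 27 b^2 = 4*1^3 + 27*8^2 = 4 + 1728 = 1732
Delta = -16 * (1732) = -27712
Delta mod 37 = 1

Delta = 1 (mod 37)


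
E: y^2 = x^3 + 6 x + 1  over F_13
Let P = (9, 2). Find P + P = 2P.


Doubling: s = (3 x1^2 + a) / (2 y1)
s = (3*9^2 + 6) / (2*2) mod 13 = 7
x3 = s^2 - 2 x1 mod 13 = 7^2 - 2*9 = 5
y3 = s (x1 - x3) - y1 mod 13 = 7 * (9 - 5) - 2 = 0

2P = (5, 0)


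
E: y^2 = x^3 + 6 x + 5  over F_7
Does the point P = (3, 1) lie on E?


Check whether y^2 = x^3 + 6 x + 5 (mod 7) for (x, y) = (3, 1).
LHS: y^2 = 1^2 mod 7 = 1
RHS: x^3 + 6 x + 5 = 3^3 + 6*3 + 5 mod 7 = 1
LHS = RHS

Yes, on the curve


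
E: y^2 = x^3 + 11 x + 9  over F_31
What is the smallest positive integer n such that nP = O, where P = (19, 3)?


Compute successive multiples of P until we hit O:
  1P = (19, 3)
  2P = (3, 21)
  3P = (3, 10)
  4P = (19, 28)
  5P = O

ord(P) = 5


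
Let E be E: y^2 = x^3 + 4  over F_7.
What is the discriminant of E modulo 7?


4 a^3 + 27 b^2 = 4*0^3 + 27*4^2 = 0 + 432 = 432
Delta = -16 * (432) = -6912
Delta mod 7 = 4

Delta = 4 (mod 7)


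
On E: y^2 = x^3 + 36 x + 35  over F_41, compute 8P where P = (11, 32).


k = 8 = 1000_2 (binary, LSB first: 0001)
Double-and-add from P = (11, 32):
  bit 0 = 0: acc unchanged = O
  bit 1 = 0: acc unchanged = O
  bit 2 = 0: acc unchanged = O
  bit 3 = 1: acc = O + (39, 23) = (39, 23)

8P = (39, 23)


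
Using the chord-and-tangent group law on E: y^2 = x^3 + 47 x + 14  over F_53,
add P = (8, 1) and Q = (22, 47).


P != Q, so use the chord formula.
s = (y2 - y1) / (x2 - x1) = (46) / (14) mod 53 = 26
x3 = s^2 - x1 - x2 mod 53 = 26^2 - 8 - 22 = 10
y3 = s (x1 - x3) - y1 mod 53 = 26 * (8 - 10) - 1 = 0

P + Q = (10, 0)


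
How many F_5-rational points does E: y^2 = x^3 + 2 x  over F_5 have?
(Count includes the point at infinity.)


For each x in F_5, count y with y^2 = x^3 + 2 x + 0 mod 5:
  x = 0: RHS = 0, y in [0]  -> 1 point(s)
Affine points: 1. Add the point at infinity: total = 2.

#E(F_5) = 2


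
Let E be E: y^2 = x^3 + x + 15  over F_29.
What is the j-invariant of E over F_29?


Delta = -16(4 a^3 + 27 b^2) mod 29 = 2
-1728 * (4 a)^3 = -1728 * (4*1)^3 mod 29 = 14
j = 14 * 2^(-1) mod 29 = 7

j = 7 (mod 29)


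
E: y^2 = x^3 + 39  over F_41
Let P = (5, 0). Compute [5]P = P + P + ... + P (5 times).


k = 5 = 101_2 (binary, LSB first: 101)
Double-and-add from P = (5, 0):
  bit 0 = 1: acc = O + (5, 0) = (5, 0)
  bit 1 = 0: acc unchanged = (5, 0)
  bit 2 = 1: acc = (5, 0) + O = (5, 0)

5P = (5, 0)


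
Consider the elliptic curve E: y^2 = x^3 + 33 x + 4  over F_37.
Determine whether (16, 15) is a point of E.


Check whether y^2 = x^3 + 33 x + 4 (mod 37) for (x, y) = (16, 15).
LHS: y^2 = 15^2 mod 37 = 3
RHS: x^3 + 33 x + 4 = 16^3 + 33*16 + 4 mod 37 = 3
LHS = RHS

Yes, on the curve


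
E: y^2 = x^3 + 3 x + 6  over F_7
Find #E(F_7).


For each x in F_7, count y with y^2 = x^3 + 3 x + 6 mod 7:
  x = 3: RHS = 0, y in [0]  -> 1 point(s)
  x = 6: RHS = 2, y in [3, 4]  -> 2 point(s)
Affine points: 3. Add the point at infinity: total = 4.

#E(F_7) = 4


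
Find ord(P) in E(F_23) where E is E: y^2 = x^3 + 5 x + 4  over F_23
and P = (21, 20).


Compute successive multiples of P until we hit O:
  1P = (21, 20)
  2P = (5, 19)
  3P = (5, 4)
  4P = (21, 3)
  5P = O

ord(P) = 5


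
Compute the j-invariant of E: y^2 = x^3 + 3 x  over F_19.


Delta = -16(4 a^3 + 27 b^2) mod 19 = 1
-1728 * (4 a)^3 = -1728 * (4*3)^3 mod 19 = 18
j = 18 * 1^(-1) mod 19 = 18

j = 18 (mod 19)


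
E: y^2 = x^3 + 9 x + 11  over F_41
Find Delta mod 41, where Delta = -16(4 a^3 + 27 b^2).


4 a^3 + 27 b^2 = 4*9^3 + 27*11^2 = 2916 + 3267 = 6183
Delta = -16 * (6183) = -98928
Delta mod 41 = 5

Delta = 5 (mod 41)


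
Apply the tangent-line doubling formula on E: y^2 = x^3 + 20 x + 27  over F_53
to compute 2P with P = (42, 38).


Doubling: s = (3 x1^2 + a) / (2 y1)
s = (3*42^2 + 20) / (2*38) mod 53 = 42
x3 = s^2 - 2 x1 mod 53 = 42^2 - 2*42 = 37
y3 = s (x1 - x3) - y1 mod 53 = 42 * (42 - 37) - 38 = 13

2P = (37, 13)


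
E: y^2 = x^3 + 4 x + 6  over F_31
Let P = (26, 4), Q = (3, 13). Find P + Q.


P != Q, so use the chord formula.
s = (y2 - y1) / (x2 - x1) = (9) / (8) mod 31 = 5
x3 = s^2 - x1 - x2 mod 31 = 5^2 - 26 - 3 = 27
y3 = s (x1 - x3) - y1 mod 31 = 5 * (26 - 27) - 4 = 22

P + Q = (27, 22)


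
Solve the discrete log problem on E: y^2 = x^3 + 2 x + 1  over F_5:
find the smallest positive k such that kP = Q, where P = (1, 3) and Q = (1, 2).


Enumerate multiples of P until we hit Q = (1, 2):
  1P = (1, 3)
  2P = (3, 2)
  3P = (0, 4)
  4P = (0, 1)
  5P = (3, 3)
  6P = (1, 2)
Match found at i = 6.

k = 6


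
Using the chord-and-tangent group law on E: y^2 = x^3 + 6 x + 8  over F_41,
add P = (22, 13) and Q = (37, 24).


P != Q, so use the chord formula.
s = (y2 - y1) / (x2 - x1) = (11) / (15) mod 41 = 39
x3 = s^2 - x1 - x2 mod 41 = 39^2 - 22 - 37 = 27
y3 = s (x1 - x3) - y1 mod 41 = 39 * (22 - 27) - 13 = 38

P + Q = (27, 38)


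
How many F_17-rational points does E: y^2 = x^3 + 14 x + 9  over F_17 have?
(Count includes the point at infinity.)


For each x in F_17, count y with y^2 = x^3 + 14 x + 9 mod 17:
  x = 0: RHS = 9, y in [3, 14]  -> 2 point(s)
  x = 5: RHS = 0, y in [0]  -> 1 point(s)
  x = 7: RHS = 8, y in [5, 12]  -> 2 point(s)
  x = 8: RHS = 4, y in [2, 15]  -> 2 point(s)
  x = 11: RHS = 15, y in [7, 10]  -> 2 point(s)
  x = 12: RHS = 1, y in [1, 16]  -> 2 point(s)
  x = 13: RHS = 8, y in [5, 12]  -> 2 point(s)
  x = 14: RHS = 8, y in [5, 12]  -> 2 point(s)
Affine points: 15. Add the point at infinity: total = 16.

#E(F_17) = 16


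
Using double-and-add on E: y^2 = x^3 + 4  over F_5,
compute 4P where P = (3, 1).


k = 4 = 100_2 (binary, LSB first: 001)
Double-and-add from P = (3, 1):
  bit 0 = 0: acc unchanged = O
  bit 1 = 0: acc unchanged = O
  bit 2 = 1: acc = O + (0, 3) = (0, 3)

4P = (0, 3)


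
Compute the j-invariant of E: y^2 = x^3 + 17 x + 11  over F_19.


Delta = -16(4 a^3 + 27 b^2) mod 19 = 15
-1728 * (4 a)^3 = -1728 * (4*17)^3 mod 19 = 1
j = 1 * 15^(-1) mod 19 = 14

j = 14 (mod 19)


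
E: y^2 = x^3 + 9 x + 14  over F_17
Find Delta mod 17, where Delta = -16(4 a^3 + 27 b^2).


4 a^3 + 27 b^2 = 4*9^3 + 27*14^2 = 2916 + 5292 = 8208
Delta = -16 * (8208) = -131328
Delta mod 17 = 14

Delta = 14 (mod 17)


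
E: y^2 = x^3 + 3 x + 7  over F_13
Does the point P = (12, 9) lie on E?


Check whether y^2 = x^3 + 3 x + 7 (mod 13) for (x, y) = (12, 9).
LHS: y^2 = 9^2 mod 13 = 3
RHS: x^3 + 3 x + 7 = 12^3 + 3*12 + 7 mod 13 = 3
LHS = RHS

Yes, on the curve
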